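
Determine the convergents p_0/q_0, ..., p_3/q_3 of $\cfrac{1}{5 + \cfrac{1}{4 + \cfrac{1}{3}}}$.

0/1, 1/5, 4/21, 13/68

Using the convergent recurrence p_i = a_i*p_{i-1} + p_{i-2}, q_i = a_i*q_{i-1} + q_{i-2} with p_{-2}=0, p_{-1}=1, q_{-2}=1, q_{-1}=0:
  i=0: a_0=0, p_0 = 0*1 + 0 = 0, q_0 = 0*0 + 1 = 1.
  i=1: a_1=5, p_1 = 5*0 + 1 = 1, q_1 = 5*1 + 0 = 5.
  i=2: a_2=4, p_2 = 4*1 + 0 = 4, q_2 = 4*5 + 1 = 21.
  i=3: a_3=3, p_3 = 3*4 + 1 = 13, q_3 = 3*21 + 5 = 68.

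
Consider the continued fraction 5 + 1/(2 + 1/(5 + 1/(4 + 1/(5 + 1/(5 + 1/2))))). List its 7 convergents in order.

5/1, 11/2, 60/11, 251/46, 1315/241, 6826/1251, 14967/2743

Using the convergent recurrence p_i = a_i*p_{i-1} + p_{i-2}, q_i = a_i*q_{i-1} + q_{i-2} with p_{-2}=0, p_{-1}=1, q_{-2}=1, q_{-1}=0:
  i=0: a_0=5, p_0 = 5*1 + 0 = 5, q_0 = 5*0 + 1 = 1.
  i=1: a_1=2, p_1 = 2*5 + 1 = 11, q_1 = 2*1 + 0 = 2.
  i=2: a_2=5, p_2 = 5*11 + 5 = 60, q_2 = 5*2 + 1 = 11.
  i=3: a_3=4, p_3 = 4*60 + 11 = 251, q_3 = 4*11 + 2 = 46.
  i=4: a_4=5, p_4 = 5*251 + 60 = 1315, q_4 = 5*46 + 11 = 241.
  i=5: a_5=5, p_5 = 5*1315 + 251 = 6826, q_5 = 5*241 + 46 = 1251.
  i=6: a_6=2, p_6 = 2*6826 + 1315 = 14967, q_6 = 2*1251 + 241 = 2743.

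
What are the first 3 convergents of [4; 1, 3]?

4/1, 5/1, 19/4

Using the convergent recurrence p_i = a_i*p_{i-1} + p_{i-2}, q_i = a_i*q_{i-1} + q_{i-2} with p_{-2}=0, p_{-1}=1, q_{-2}=1, q_{-1}=0:
  i=0: a_0=4, p_0 = 4*1 + 0 = 4, q_0 = 4*0 + 1 = 1.
  i=1: a_1=1, p_1 = 1*4 + 1 = 5, q_1 = 1*1 + 0 = 1.
  i=2: a_2=3, p_2 = 3*5 + 4 = 19, q_2 = 3*1 + 1 = 4.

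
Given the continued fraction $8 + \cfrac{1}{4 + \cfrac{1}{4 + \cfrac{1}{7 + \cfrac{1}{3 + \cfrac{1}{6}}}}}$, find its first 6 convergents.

8/1, 33/4, 140/17, 1013/123, 3179/386, 20087/2439

Using the convergent recurrence p_i = a_i*p_{i-1} + p_{i-2}, q_i = a_i*q_{i-1} + q_{i-2} with p_{-2}=0, p_{-1}=1, q_{-2}=1, q_{-1}=0:
  i=0: a_0=8, p_0 = 8*1 + 0 = 8, q_0 = 8*0 + 1 = 1.
  i=1: a_1=4, p_1 = 4*8 + 1 = 33, q_1 = 4*1 + 0 = 4.
  i=2: a_2=4, p_2 = 4*33 + 8 = 140, q_2 = 4*4 + 1 = 17.
  i=3: a_3=7, p_3 = 7*140 + 33 = 1013, q_3 = 7*17 + 4 = 123.
  i=4: a_4=3, p_4 = 3*1013 + 140 = 3179, q_4 = 3*123 + 17 = 386.
  i=5: a_5=6, p_5 = 6*3179 + 1013 = 20087, q_5 = 6*386 + 123 = 2439.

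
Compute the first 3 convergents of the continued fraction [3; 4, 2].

3/1, 13/4, 29/9

Using the convergent recurrence p_i = a_i*p_{i-1} + p_{i-2}, q_i = a_i*q_{i-1} + q_{i-2} with p_{-2}=0, p_{-1}=1, q_{-2}=1, q_{-1}=0:
  i=0: a_0=3, p_0 = 3*1 + 0 = 3, q_0 = 3*0 + 1 = 1.
  i=1: a_1=4, p_1 = 4*3 + 1 = 13, q_1 = 4*1 + 0 = 4.
  i=2: a_2=2, p_2 = 2*13 + 3 = 29, q_2 = 2*4 + 1 = 9.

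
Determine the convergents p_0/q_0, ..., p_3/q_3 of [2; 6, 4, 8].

Using the convergent recurrence p_i = a_i*p_{i-1} + p_{i-2}, q_i = a_i*q_{i-1} + q_{i-2} with p_{-2}=0, p_{-1}=1, q_{-2}=1, q_{-1}=0:
  i=0: a_0=2, p_0 = 2*1 + 0 = 2, q_0 = 2*0 + 1 = 1.
  i=1: a_1=6, p_1 = 6*2 + 1 = 13, q_1 = 6*1 + 0 = 6.
  i=2: a_2=4, p_2 = 4*13 + 2 = 54, q_2 = 4*6 + 1 = 25.
  i=3: a_3=8, p_3 = 8*54 + 13 = 445, q_3 = 8*25 + 6 = 206.

2/1, 13/6, 54/25, 445/206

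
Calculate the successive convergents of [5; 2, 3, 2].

5/1, 11/2, 38/7, 87/16

Using the convergent recurrence p_i = a_i*p_{i-1} + p_{i-2}, q_i = a_i*q_{i-1} + q_{i-2} with p_{-2}=0, p_{-1}=1, q_{-2}=1, q_{-1}=0:
  i=0: a_0=5, p_0 = 5*1 + 0 = 5, q_0 = 5*0 + 1 = 1.
  i=1: a_1=2, p_1 = 2*5 + 1 = 11, q_1 = 2*1 + 0 = 2.
  i=2: a_2=3, p_2 = 3*11 + 5 = 38, q_2 = 3*2 + 1 = 7.
  i=3: a_3=2, p_3 = 2*38 + 11 = 87, q_3 = 2*7 + 2 = 16.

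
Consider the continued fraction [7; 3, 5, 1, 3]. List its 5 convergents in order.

7/1, 22/3, 117/16, 139/19, 534/73

Using the convergent recurrence p_i = a_i*p_{i-1} + p_{i-2}, q_i = a_i*q_{i-1} + q_{i-2} with p_{-2}=0, p_{-1}=1, q_{-2}=1, q_{-1}=0:
  i=0: a_0=7, p_0 = 7*1 + 0 = 7, q_0 = 7*0 + 1 = 1.
  i=1: a_1=3, p_1 = 3*7 + 1 = 22, q_1 = 3*1 + 0 = 3.
  i=2: a_2=5, p_2 = 5*22 + 7 = 117, q_2 = 5*3 + 1 = 16.
  i=3: a_3=1, p_3 = 1*117 + 22 = 139, q_3 = 1*16 + 3 = 19.
  i=4: a_4=3, p_4 = 3*139 + 117 = 534, q_4 = 3*19 + 16 = 73.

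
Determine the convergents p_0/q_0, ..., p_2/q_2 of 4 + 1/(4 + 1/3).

4/1, 17/4, 55/13

Using the convergent recurrence p_i = a_i*p_{i-1} + p_{i-2}, q_i = a_i*q_{i-1} + q_{i-2} with p_{-2}=0, p_{-1}=1, q_{-2}=1, q_{-1}=0:
  i=0: a_0=4, p_0 = 4*1 + 0 = 4, q_0 = 4*0 + 1 = 1.
  i=1: a_1=4, p_1 = 4*4 + 1 = 17, q_1 = 4*1 + 0 = 4.
  i=2: a_2=3, p_2 = 3*17 + 4 = 55, q_2 = 3*4 + 1 = 13.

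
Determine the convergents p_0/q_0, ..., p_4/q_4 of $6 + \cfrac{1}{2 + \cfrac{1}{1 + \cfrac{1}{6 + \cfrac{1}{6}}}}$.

Using the convergent recurrence p_i = a_i*p_{i-1} + p_{i-2}, q_i = a_i*q_{i-1} + q_{i-2} with p_{-2}=0, p_{-1}=1, q_{-2}=1, q_{-1}=0:
  i=0: a_0=6, p_0 = 6*1 + 0 = 6, q_0 = 6*0 + 1 = 1.
  i=1: a_1=2, p_1 = 2*6 + 1 = 13, q_1 = 2*1 + 0 = 2.
  i=2: a_2=1, p_2 = 1*13 + 6 = 19, q_2 = 1*2 + 1 = 3.
  i=3: a_3=6, p_3 = 6*19 + 13 = 127, q_3 = 6*3 + 2 = 20.
  i=4: a_4=6, p_4 = 6*127 + 19 = 781, q_4 = 6*20 + 3 = 123.

6/1, 13/2, 19/3, 127/20, 781/123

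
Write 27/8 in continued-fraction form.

Run the Euclidean algorithm on 27 and 8; the successive quotients are the partial quotients a_0, a_1, ... (each step inverts the fractional part left over by the previous one):
  27 = 3*8 + 3, so a_0 = 3.
  8 = 2*3 + 2, so a_1 = 2.
  3 = 1*2 + 1, so a_2 = 1.
  2 = 2*1 + 0, so a_3 = 2.
The remainder reaches 0 after 4 divisions, so the expansion has 4 partial quotients, read off in order.

[3; 2, 1, 2]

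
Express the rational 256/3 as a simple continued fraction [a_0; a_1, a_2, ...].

[85; 3]

Run the Euclidean algorithm on 256 and 3; the successive quotients are the partial quotients a_0, a_1, ... (each step inverts the fractional part left over by the previous one):
  256 = 85*3 + 1, so a_0 = 85.
  3 = 3*1 + 0, so a_1 = 3.
The remainder reaches 0 after 2 divisions, so the expansion has 2 partial quotients, read off in order.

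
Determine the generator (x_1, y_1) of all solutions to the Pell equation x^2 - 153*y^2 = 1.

First expand sqrt(153) as a continued fraction. With x_i = (sqrt(153) + m_i)/d_i and (m_0, d_0) = (0, 1): a_0 = floor(sqrt(153)) = 12, since 12^2 = 144 <= 153 < 169 = 13^2.
Iterate m_{i+1} = d_i*a_i - m_i, d_{i+1} = (153 - m_{i+1}^2)/d_i, a_{i+1} = floor((a_0 + m_{i+1})/d_{i+1}):
  m_1 = 1*12 - 0 = 12, d_1 = (153 - 12^2)/1 = 9/1 = 9, a_1 = floor((12 + 12)/9) = 2.
  m_2 = 9*2 - 12 = 6, d_2 = (153 - 6^2)/9 = 117/9 = 13, a_2 = floor((12 + 6)/13) = 1.
  m_3 = 13*1 - 6 = 7, d_3 = (153 - 7^2)/13 = 104/13 = 8, a_3 = floor((12 + 7)/8) = 2.
  m_4 = 8*2 - 7 = 9, d_4 = (153 - 9^2)/8 = 72/8 = 9, a_4 = floor((12 + 9)/9) = 2.
  m_5 = 9*2 - 9 = 9, d_5 = (153 - 9^2)/9 = 72/9 = 8, a_5 = floor((12 + 9)/8) = 2.
  m_6 = 8*2 - 9 = 7, d_6 = (153 - 7^2)/8 = 104/8 = 13, a_6 = floor((12 + 7)/13) = 1.
  m_7 = 13*1 - 7 = 6, d_7 = (153 - 6^2)/13 = 117/13 = 9, a_7 = floor((12 + 6)/9) = 2.
  m_8 = 9*2 - 6 = 12, d_8 = (153 - 12^2)/9 = 9/9 = 1, a_8 = floor((12 + 12)/1) = 24.
  m_9 = 1*24 - 12 = 12, d_9 = (153 - 12^2)/1 = 9/1 = 9: (m_9, d_9) = (m_1, d_1) = (12, 9), so from here the quotients repeat a_1, ..., a_8; the period length is 8.
So sqrt(153) = [12; (2, 1, 2, 2, 2, 1, 2, 24)] with period length k = 8.
k is even, so the fundamental solution of x^2 - 153y^2 = 1 is (p_{k-1}, q_{k-1}) = (p_7, q_7); compute convergents through index 7.
Convergents (p_i = a_i*p_{i-1} + p_{i-2}, q_i = a_i*q_{i-1} + q_{i-2} with p_{-2}=0, p_{-1}=1, q_{-2}=1, q_{-1}=0):
  i=0: a_0=12, p_0 = 12*1 + 0 = 12, q_0 = 12*0 + 1 = 1.
  i=1: a_1=2, p_1 = 2*12 + 1 = 25, q_1 = 2*1 + 0 = 2.
  i=2: a_2=1, p_2 = 1*25 + 12 = 37, q_2 = 1*2 + 1 = 3.
  i=3: a_3=2, p_3 = 2*37 + 25 = 99, q_3 = 2*3 + 2 = 8.
  i=4: a_4=2, p_4 = 2*99 + 37 = 235, q_4 = 2*8 + 3 = 19.
  i=5: a_5=2, p_5 = 2*235 + 99 = 569, q_5 = 2*19 + 8 = 46.
  i=6: a_6=1, p_6 = 1*569 + 235 = 804, q_6 = 1*46 + 19 = 65.
  i=7: a_7=2, p_7 = 2*804 + 569 = 2177, q_7 = 2*65 + 46 = 176.
Check: 2177^2 - 153*176^2 = 4739329 - 4739328 = 1, so (x, y) = (2177, 176) solves the equation, and by the theorem it is the least positive solution.

(x, y) = (2177, 176)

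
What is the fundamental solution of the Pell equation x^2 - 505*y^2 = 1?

First expand sqrt(505) as a continued fraction. With x_i = (sqrt(505) + m_i)/d_i and (m_0, d_0) = (0, 1): a_0 = floor(sqrt(505)) = 22, since 22^2 = 484 <= 505 < 529 = 23^2.
Iterate m_{i+1} = d_i*a_i - m_i, d_{i+1} = (505 - m_{i+1}^2)/d_i, a_{i+1} = floor((a_0 + m_{i+1})/d_{i+1}):
  m_1 = 1*22 - 0 = 22, d_1 = (505 - 22^2)/1 = 21/1 = 21, a_1 = floor((22 + 22)/21) = 2.
  m_2 = 21*2 - 22 = 20, d_2 = (505 - 20^2)/21 = 105/21 = 5, a_2 = floor((22 + 20)/5) = 8.
  m_3 = 5*8 - 20 = 20, d_3 = (505 - 20^2)/5 = 105/5 = 21, a_3 = floor((22 + 20)/21) = 2.
  m_4 = 21*2 - 20 = 22, d_4 = (505 - 22^2)/21 = 21/21 = 1, a_4 = floor((22 + 22)/1) = 44.
  m_5 = 1*44 - 22 = 22, d_5 = (505 - 22^2)/1 = 21/1 = 21: (m_5, d_5) = (m_1, d_1) = (22, 21), so from here the quotients repeat a_1, ..., a_4; the period length is 4.
So sqrt(505) = [22; (2, 8, 2, 44)] with period length k = 4.
k is even, so the fundamental solution of x^2 - 505y^2 = 1 is (p_{k-1}, q_{k-1}) = (p_3, q_3); compute convergents through index 3.
Convergents (p_i = a_i*p_{i-1} + p_{i-2}, q_i = a_i*q_{i-1} + q_{i-2} with p_{-2}=0, p_{-1}=1, q_{-2}=1, q_{-1}=0):
  i=0: a_0=22, p_0 = 22*1 + 0 = 22, q_0 = 22*0 + 1 = 1.
  i=1: a_1=2, p_1 = 2*22 + 1 = 45, q_1 = 2*1 + 0 = 2.
  i=2: a_2=8, p_2 = 8*45 + 22 = 382, q_2 = 8*2 + 1 = 17.
  i=3: a_3=2, p_3 = 2*382 + 45 = 809, q_3 = 2*17 + 2 = 36.
Check: 809^2 - 505*36^2 = 654481 - 654480 = 1, so (x, y) = (809, 36) solves the equation, and by the theorem it is the least positive solution.

(x, y) = (809, 36)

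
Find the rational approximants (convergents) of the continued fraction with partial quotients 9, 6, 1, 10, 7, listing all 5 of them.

Using the convergent recurrence p_i = a_i*p_{i-1} + p_{i-2}, q_i = a_i*q_{i-1} + q_{i-2} with p_{-2}=0, p_{-1}=1, q_{-2}=1, q_{-1}=0:
  i=0: a_0=9, p_0 = 9*1 + 0 = 9, q_0 = 9*0 + 1 = 1.
  i=1: a_1=6, p_1 = 6*9 + 1 = 55, q_1 = 6*1 + 0 = 6.
  i=2: a_2=1, p_2 = 1*55 + 9 = 64, q_2 = 1*6 + 1 = 7.
  i=3: a_3=10, p_3 = 10*64 + 55 = 695, q_3 = 10*7 + 6 = 76.
  i=4: a_4=7, p_4 = 7*695 + 64 = 4929, q_4 = 7*76 + 7 = 539.

9/1, 55/6, 64/7, 695/76, 4929/539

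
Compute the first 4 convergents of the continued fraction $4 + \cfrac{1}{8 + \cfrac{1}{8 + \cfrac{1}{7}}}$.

4/1, 33/8, 268/65, 1909/463

Using the convergent recurrence p_i = a_i*p_{i-1} + p_{i-2}, q_i = a_i*q_{i-1} + q_{i-2} with p_{-2}=0, p_{-1}=1, q_{-2}=1, q_{-1}=0:
  i=0: a_0=4, p_0 = 4*1 + 0 = 4, q_0 = 4*0 + 1 = 1.
  i=1: a_1=8, p_1 = 8*4 + 1 = 33, q_1 = 8*1 + 0 = 8.
  i=2: a_2=8, p_2 = 8*33 + 4 = 268, q_2 = 8*8 + 1 = 65.
  i=3: a_3=7, p_3 = 7*268 + 33 = 1909, q_3 = 7*65 + 8 = 463.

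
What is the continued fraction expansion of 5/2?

Run the Euclidean algorithm on 5 and 2; the successive quotients are the partial quotients a_0, a_1, ... (each step inverts the fractional part left over by the previous one):
  5 = 2*2 + 1, so a_0 = 2.
  2 = 2*1 + 0, so a_1 = 2.
The remainder reaches 0 after 2 divisions, so the expansion has 2 partial quotients, read off in order.

[2; 2]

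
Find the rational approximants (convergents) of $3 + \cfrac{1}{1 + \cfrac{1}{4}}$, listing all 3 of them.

3/1, 4/1, 19/5

Using the convergent recurrence p_i = a_i*p_{i-1} + p_{i-2}, q_i = a_i*q_{i-1} + q_{i-2} with p_{-2}=0, p_{-1}=1, q_{-2}=1, q_{-1}=0:
  i=0: a_0=3, p_0 = 3*1 + 0 = 3, q_0 = 3*0 + 1 = 1.
  i=1: a_1=1, p_1 = 1*3 + 1 = 4, q_1 = 1*1 + 0 = 1.
  i=2: a_2=4, p_2 = 4*4 + 3 = 19, q_2 = 4*1 + 1 = 5.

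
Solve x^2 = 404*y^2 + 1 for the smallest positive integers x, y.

(x, y) = (201, 10)

First expand sqrt(404) as a continued fraction. With x_i = (sqrt(404) + m_i)/d_i and (m_0, d_0) = (0, 1): a_0 = floor(sqrt(404)) = 20, since 20^2 = 400 <= 404 < 441 = 21^2.
Iterate m_{i+1} = d_i*a_i - m_i, d_{i+1} = (404 - m_{i+1}^2)/d_i, a_{i+1} = floor((a_0 + m_{i+1})/d_{i+1}):
  m_1 = 1*20 - 0 = 20, d_1 = (404 - 20^2)/1 = 4/1 = 4, a_1 = floor((20 + 20)/4) = 10.
  m_2 = 4*10 - 20 = 20, d_2 = (404 - 20^2)/4 = 4/4 = 1, a_2 = floor((20 + 20)/1) = 40.
  m_3 = 1*40 - 20 = 20, d_3 = (404 - 20^2)/1 = 4/1 = 4: (m_3, d_3) = (m_1, d_1) = (20, 4), so from here the quotients repeat a_1, a_2; the period length is 2.
So sqrt(404) = [20; (10, 40)] with period length k = 2.
k is even, so the fundamental solution of x^2 - 404y^2 = 1 is (p_{k-1}, q_{k-1}) = (p_1, q_1); compute convergents through index 1.
Convergents (p_i = a_i*p_{i-1} + p_{i-2}, q_i = a_i*q_{i-1} + q_{i-2} with p_{-2}=0, p_{-1}=1, q_{-2}=1, q_{-1}=0):
  i=0: a_0=20, p_0 = 20*1 + 0 = 20, q_0 = 20*0 + 1 = 1.
  i=1: a_1=10, p_1 = 10*20 + 1 = 201, q_1 = 10*1 + 0 = 10.
Check: 201^2 - 404*10^2 = 40401 - 40400 = 1, so (x, y) = (201, 10) solves the equation, and by the theorem it is the least positive solution.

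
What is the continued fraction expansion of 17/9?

Run the Euclidean algorithm on 17 and 9; the successive quotients are the partial quotients a_0, a_1, ... (each step inverts the fractional part left over by the previous one):
  17 = 1*9 + 8, so a_0 = 1.
  9 = 1*8 + 1, so a_1 = 1.
  8 = 8*1 + 0, so a_2 = 8.
The remainder reaches 0 after 3 divisions, so the expansion has 3 partial quotients, read off in order.

[1; 1, 8]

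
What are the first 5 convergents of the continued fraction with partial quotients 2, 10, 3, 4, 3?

2/1, 21/10, 65/31, 281/134, 908/433

Using the convergent recurrence p_i = a_i*p_{i-1} + p_{i-2}, q_i = a_i*q_{i-1} + q_{i-2} with p_{-2}=0, p_{-1}=1, q_{-2}=1, q_{-1}=0:
  i=0: a_0=2, p_0 = 2*1 + 0 = 2, q_0 = 2*0 + 1 = 1.
  i=1: a_1=10, p_1 = 10*2 + 1 = 21, q_1 = 10*1 + 0 = 10.
  i=2: a_2=3, p_2 = 3*21 + 2 = 65, q_2 = 3*10 + 1 = 31.
  i=3: a_3=4, p_3 = 4*65 + 21 = 281, q_3 = 4*31 + 10 = 134.
  i=4: a_4=3, p_4 = 3*281 + 65 = 908, q_4 = 3*134 + 31 = 433.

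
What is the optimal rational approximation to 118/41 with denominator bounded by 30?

Expand x = 118/41 as a continued fraction with the Euclidean algorithm:
  118 = 2*41 + 36, so a_0 = 2.
  41 = 1*36 + 5, so a_1 = 1.
  36 = 7*5 + 1, so a_2 = 7.
  5 = 5*1 + 0, so a_3 = 5.
so x = [2; 1, 7, 5].
Convergents (p_i = a_i*p_{i-1} + p_{i-2}, q_i = a_i*q_{i-1} + q_{i-2} with p_{-2}=0, p_{-1}=1, q_{-2}=1, q_{-1}=0), until the denominator exceeds 30:
  i=0: a_0=2, p_0 = 2*1 + 0 = 2, q_0 = 2*0 + 1 = 1.
  i=1: a_1=1, p_1 = 1*2 + 1 = 3, q_1 = 1*1 + 0 = 1.
  i=2: a_2=7, p_2 = 7*3 + 2 = 23, q_2 = 7*1 + 1 = 8.
  i=3: a_3=5, p_3 = 5*23 + 3 = 118, q_3 = 5*8 + 1 = 41.
q_3 = 41 > 30, so the last convergent with denominator <= 30 is p_2/q_2 = 23/8.
The closest fraction with denominator <= 30 is either p_2/q_2 or the intermediate fraction (k*p_2 + p_1)/(k*q_2 + q_1) with the largest k >= 1 whose denominator stays <= 30; these approach x as k grows, and every other convergent or intermediate fraction in range is farther away.
Largest k: floor((30 - q_1)/q_2) = floor((30 - 1)/8) = 3.
That gives (3*23 + 3)/(3*8 + 1) = 72/25.
Compare the errors: |x - 23/8| = |118*8 - 23*41|/(41*8) = 1/328, and |x - 72/25| = |118*25 - 72*41|/(41*25) = 2/1025.
Cross-multiplying, 2*328 = 656 < 1025 = 1*1025, so 2/1025 is smaller: the intermediate fraction 72/25 is closer to x than 23/8.

72/25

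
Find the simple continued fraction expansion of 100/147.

[0; 1, 2, 7, 1, 5]

Run the Euclidean algorithm on 100 and 147; the successive quotients are the partial quotients a_0, a_1, ... (each step inverts the fractional part left over by the previous one):
  100 = 0*147 + 100, so a_0 = 0.
  147 = 1*100 + 47, so a_1 = 1.
  100 = 2*47 + 6, so a_2 = 2.
  47 = 7*6 + 5, so a_3 = 7.
  6 = 1*5 + 1, so a_4 = 1.
  5 = 5*1 + 0, so a_5 = 5.
The remainder reaches 0 after 6 divisions, so the expansion has 6 partial quotients, read off in order.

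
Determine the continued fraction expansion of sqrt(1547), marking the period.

Write x_i = (sqrt(1547) + m_i)/d_i with (m_0, d_0) = (0, 1). a_0 = floor(sqrt(1547)) = 39, since 39^2 = 1521 <= 1547 < 1600 = 40^2.
Iterate m_{i+1} = d_i*a_i - m_i, d_{i+1} = (1547 - m_{i+1}^2)/d_i, a_{i+1} = floor((a_0 + m_{i+1})/d_{i+1}):
  m_1 = 1*39 - 0 = 39, d_1 = (1547 - 39^2)/1 = 26/1 = 26, a_1 = floor((39 + 39)/26) = 3.
  m_2 = 26*3 - 39 = 39, d_2 = (1547 - 39^2)/26 = 26/26 = 1, a_2 = floor((39 + 39)/1) = 78.
  m_3 = 1*78 - 39 = 39, d_3 = (1547 - 39^2)/1 = 26/1 = 26: (m_3, d_3) = (m_1, d_1) = (39, 26), so from here the quotients repeat a_1, a_2; the period length is 2.
Hence the expansion of sqrt(1547) is a_0 = 39 followed by the repeating block 3, 78 (period 2).

[39; (3, 78)]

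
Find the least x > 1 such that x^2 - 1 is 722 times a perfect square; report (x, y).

First expand sqrt(722) as a continued fraction. With x_i = (sqrt(722) + m_i)/d_i and (m_0, d_0) = (0, 1): a_0 = floor(sqrt(722)) = 26, since 26^2 = 676 <= 722 < 729 = 27^2.
Iterate m_{i+1} = d_i*a_i - m_i, d_{i+1} = (722 - m_{i+1}^2)/d_i, a_{i+1} = floor((a_0 + m_{i+1})/d_{i+1}):
  m_1 = 1*26 - 0 = 26, d_1 = (722 - 26^2)/1 = 46/1 = 46, a_1 = floor((26 + 26)/46) = 1.
  m_2 = 46*1 - 26 = 20, d_2 = (722 - 20^2)/46 = 322/46 = 7, a_2 = floor((26 + 20)/7) = 6.
  m_3 = 7*6 - 20 = 22, d_3 = (722 - 22^2)/7 = 238/7 = 34, a_3 = floor((26 + 22)/34) = 1.
  m_4 = 34*1 - 22 = 12, d_4 = (722 - 12^2)/34 = 578/34 = 17, a_4 = floor((26 + 12)/17) = 2.
  m_5 = 17*2 - 12 = 22, d_5 = (722 - 22^2)/17 = 238/17 = 14, a_5 = floor((26 + 22)/14) = 3.
  m_6 = 14*3 - 22 = 20, d_6 = (722 - 20^2)/14 = 322/14 = 23, a_6 = floor((26 + 20)/23) = 2.
  m_7 = 23*2 - 20 = 26, d_7 = (722 - 26^2)/23 = 46/23 = 2, a_7 = floor((26 + 26)/2) = 26.
  m_8 = 2*26 - 26 = 26, d_8 = (722 - 26^2)/2 = 46/2 = 23, a_8 = floor((26 + 26)/23) = 2.
  m_9 = 23*2 - 26 = 20, d_9 = (722 - 20^2)/23 = 322/23 = 14, a_9 = floor((26 + 20)/14) = 3.
  m_10 = 14*3 - 20 = 22, d_10 = (722 - 22^2)/14 = 238/14 = 17, a_10 = floor((26 + 22)/17) = 2.
  m_11 = 17*2 - 22 = 12, d_11 = (722 - 12^2)/17 = 578/17 = 34, a_11 = floor((26 + 12)/34) = 1.
  m_12 = 34*1 - 12 = 22, d_12 = (722 - 22^2)/34 = 238/34 = 7, a_12 = floor((26 + 22)/7) = 6.
  m_13 = 7*6 - 22 = 20, d_13 = (722 - 20^2)/7 = 322/7 = 46, a_13 = floor((26 + 20)/46) = 1.
  m_14 = 46*1 - 20 = 26, d_14 = (722 - 26^2)/46 = 46/46 = 1, a_14 = floor((26 + 26)/1) = 52.
  m_15 = 1*52 - 26 = 26, d_15 = (722 - 26^2)/1 = 46/1 = 46: (m_15, d_15) = (m_1, d_1) = (26, 46), so from here the quotients repeat a_1, ..., a_14; the period length is 14.
So sqrt(722) = [26; (1, 6, 1, 2, 3, 2, 26, 2, 3, 2, 1, 6, 1, 52)] with period length k = 14.
k is even, so the fundamental solution of x^2 - 722y^2 = 1 is (p_{k-1}, q_{k-1}) = (p_13, q_13); compute convergents through index 13.
Convergents (p_i = a_i*p_{i-1} + p_{i-2}, q_i = a_i*q_{i-1} + q_{i-2} with p_{-2}=0, p_{-1}=1, q_{-2}=1, q_{-1}=0):
  i=0: a_0=26, p_0 = 26*1 + 0 = 26, q_0 = 26*0 + 1 = 1.
  i=1: a_1=1, p_1 = 1*26 + 1 = 27, q_1 = 1*1 + 0 = 1.
  i=2: a_2=6, p_2 = 6*27 + 26 = 188, q_2 = 6*1 + 1 = 7.
  i=3: a_3=1, p_3 = 1*188 + 27 = 215, q_3 = 1*7 + 1 = 8.
  i=4: a_4=2, p_4 = 2*215 + 188 = 618, q_4 = 2*8 + 7 = 23.
  i=5: a_5=3, p_5 = 3*618 + 215 = 2069, q_5 = 3*23 + 8 = 77.
  i=6: a_6=2, p_6 = 2*2069 + 618 = 4756, q_6 = 2*77 + 23 = 177.
  i=7: a_7=26, p_7 = 26*4756 + 2069 = 125725, q_7 = 26*177 + 77 = 4679.
  i=8: a_8=2, p_8 = 2*125725 + 4756 = 256206, q_8 = 2*4679 + 177 = 9535.
  i=9: a_9=3, p_9 = 3*256206 + 125725 = 894343, q_9 = 3*9535 + 4679 = 33284.
  i=10: a_10=2, p_10 = 2*894343 + 256206 = 2044892, q_10 = 2*33284 + 9535 = 76103.
  i=11: a_11=1, p_11 = 1*2044892 + 894343 = 2939235, q_11 = 1*76103 + 33284 = 109387.
  i=12: a_12=6, p_12 = 6*2939235 + 2044892 = 19680302, q_12 = 6*109387 + 76103 = 732425.
  i=13: a_13=1, p_13 = 1*19680302 + 2939235 = 22619537, q_13 = 1*732425 + 109387 = 841812.
Check: 22619537^2 - 722*841812^2 = 511643454094369 - 511643454094368 = 1, so (x, y) = (22619537, 841812) solves the equation, and by the theorem it is the least positive solution.

(x, y) = (22619537, 841812)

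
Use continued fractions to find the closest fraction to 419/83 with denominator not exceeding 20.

101/20

Expand x = 419/83 as a continued fraction with the Euclidean algorithm:
  419 = 5*83 + 4, so a_0 = 5.
  83 = 20*4 + 3, so a_1 = 20.
  4 = 1*3 + 1, so a_2 = 1.
  3 = 3*1 + 0, so a_3 = 3.
so x = [5; 20, 1, 3].
Convergents (p_i = a_i*p_{i-1} + p_{i-2}, q_i = a_i*q_{i-1} + q_{i-2} with p_{-2}=0, p_{-1}=1, q_{-2}=1, q_{-1}=0), until the denominator exceeds 20:
  i=0: a_0=5, p_0 = 5*1 + 0 = 5, q_0 = 5*0 + 1 = 1.
  i=1: a_1=20, p_1 = 20*5 + 1 = 101, q_1 = 20*1 + 0 = 20.
  i=2: a_2=1, p_2 = 1*101 + 5 = 106, q_2 = 1*20 + 1 = 21.
q_2 = 21 > 20, so the last convergent with denominator <= 20 is p_1/q_1 = 101/20.
The closest fraction with denominator <= 20 is either p_1/q_1 or the intermediate fraction (k*p_1 + p_0)/(k*q_1 + q_0) with the largest k >= 1 whose denominator stays <= 20; these approach x as k grows, and every other convergent or intermediate fraction in range is farther away.
Largest k: floor((20 - q_0)/q_1) = floor((20 - 1)/20) = 0.
Since k = 0, no intermediate fraction beyond p_1/q_1 has denominator <= 20, so the convergent 101/20 is the closest (its error is |419*20 - 101*83|/(83*20) = 3/1660).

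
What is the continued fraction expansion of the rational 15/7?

[2; 7]

Run the Euclidean algorithm on 15 and 7; the successive quotients are the partial quotients a_0, a_1, ... (each step inverts the fractional part left over by the previous one):
  15 = 2*7 + 1, so a_0 = 2.
  7 = 7*1 + 0, so a_1 = 7.
The remainder reaches 0 after 2 divisions, so the expansion has 2 partial quotients, read off in order.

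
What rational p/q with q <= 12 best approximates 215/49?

22/5

Expand x = 215/49 as a continued fraction with the Euclidean algorithm:
  215 = 4*49 + 19, so a_0 = 4.
  49 = 2*19 + 11, so a_1 = 2.
  19 = 1*11 + 8, so a_2 = 1.
  11 = 1*8 + 3, so a_3 = 1.
  8 = 2*3 + 2, so a_4 = 2.
  3 = 1*2 + 1, so a_5 = 1.
  2 = 2*1 + 0, so a_6 = 2.
so x = [4; 2, 1, 1, 2, 1, 2].
Convergents (p_i = a_i*p_{i-1} + p_{i-2}, q_i = a_i*q_{i-1} + q_{i-2} with p_{-2}=0, p_{-1}=1, q_{-2}=1, q_{-1}=0), until the denominator exceeds 12:
  i=0: a_0=4, p_0 = 4*1 + 0 = 4, q_0 = 4*0 + 1 = 1.
  i=1: a_1=2, p_1 = 2*4 + 1 = 9, q_1 = 2*1 + 0 = 2.
  i=2: a_2=1, p_2 = 1*9 + 4 = 13, q_2 = 1*2 + 1 = 3.
  i=3: a_3=1, p_3 = 1*13 + 9 = 22, q_3 = 1*3 + 2 = 5.
  i=4: a_4=2, p_4 = 2*22 + 13 = 57, q_4 = 2*5 + 3 = 13.
q_4 = 13 > 12, so the last convergent with denominator <= 12 is p_3/q_3 = 22/5.
The closest fraction with denominator <= 12 is either p_3/q_3 or the intermediate fraction (k*p_3 + p_2)/(k*q_3 + q_2) with the largest k >= 1 whose denominator stays <= 12; these approach x as k grows, and every other convergent or intermediate fraction in range is farther away.
Largest k: floor((12 - q_2)/q_3) = floor((12 - 3)/5) = 1.
That gives (1*22 + 13)/(1*5 + 3) = 35/8.
Compare the errors: |x - 22/5| = |215*5 - 22*49|/(49*5) = 3/245, and |x - 35/8| = |215*8 - 35*49|/(49*8) = 5/392.
Cross-multiplying, 3*392 = 1176 < 1225 = 5*245, so 3/245 is smaller: the convergent 22/5 is closer to x than 35/8.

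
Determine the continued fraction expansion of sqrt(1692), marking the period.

Write x_i = (sqrt(1692) + m_i)/d_i with (m_0, d_0) = (0, 1). a_0 = floor(sqrt(1692)) = 41, since 41^2 = 1681 <= 1692 < 1764 = 42^2.
Iterate m_{i+1} = d_i*a_i - m_i, d_{i+1} = (1692 - m_{i+1}^2)/d_i, a_{i+1} = floor((a_0 + m_{i+1})/d_{i+1}):
  m_1 = 1*41 - 0 = 41, d_1 = (1692 - 41^2)/1 = 11/1 = 11, a_1 = floor((41 + 41)/11) = 7.
  m_2 = 11*7 - 41 = 36, d_2 = (1692 - 36^2)/11 = 396/11 = 36, a_2 = floor((41 + 36)/36) = 2.
  m_3 = 36*2 - 36 = 36, d_3 = (1692 - 36^2)/36 = 396/36 = 11, a_3 = floor((41 + 36)/11) = 7.
  m_4 = 11*7 - 36 = 41, d_4 = (1692 - 41^2)/11 = 11/11 = 1, a_4 = floor((41 + 41)/1) = 82.
  m_5 = 1*82 - 41 = 41, d_5 = (1692 - 41^2)/1 = 11/1 = 11: (m_5, d_5) = (m_1, d_1) = (41, 11), so from here the quotients repeat a_1, ..., a_4; the period length is 4.
Hence the expansion of sqrt(1692) is a_0 = 41 followed by the repeating block 7, 2, 7, 82 (period 4).

[41; (7, 2, 7, 82)]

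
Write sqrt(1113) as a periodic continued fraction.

Write x_i = (sqrt(1113) + m_i)/d_i with (m_0, d_0) = (0, 1). a_0 = floor(sqrt(1113)) = 33, since 33^2 = 1089 <= 1113 < 1156 = 34^2.
Iterate m_{i+1} = d_i*a_i - m_i, d_{i+1} = (1113 - m_{i+1}^2)/d_i, a_{i+1} = floor((a_0 + m_{i+1})/d_{i+1}):
  m_1 = 1*33 - 0 = 33, d_1 = (1113 - 33^2)/1 = 24/1 = 24, a_1 = floor((33 + 33)/24) = 2.
  m_2 = 24*2 - 33 = 15, d_2 = (1113 - 15^2)/24 = 888/24 = 37, a_2 = floor((33 + 15)/37) = 1.
  m_3 = 37*1 - 15 = 22, d_3 = (1113 - 22^2)/37 = 629/37 = 17, a_3 = floor((33 + 22)/17) = 3.
  m_4 = 17*3 - 22 = 29, d_4 = (1113 - 29^2)/17 = 272/17 = 16, a_4 = floor((33 + 29)/16) = 3.
  m_5 = 16*3 - 29 = 19, d_5 = (1113 - 19^2)/16 = 752/16 = 47, a_5 = floor((33 + 19)/47) = 1.
  m_6 = 47*1 - 19 = 28, d_6 = (1113 - 28^2)/47 = 329/47 = 7, a_6 = floor((33 + 28)/7) = 8.
  m_7 = 7*8 - 28 = 28, d_7 = (1113 - 28^2)/7 = 329/7 = 47, a_7 = floor((33 + 28)/47) = 1.
  m_8 = 47*1 - 28 = 19, d_8 = (1113 - 19^2)/47 = 752/47 = 16, a_8 = floor((33 + 19)/16) = 3.
  m_9 = 16*3 - 19 = 29, d_9 = (1113 - 29^2)/16 = 272/16 = 17, a_9 = floor((33 + 29)/17) = 3.
  m_10 = 17*3 - 29 = 22, d_10 = (1113 - 22^2)/17 = 629/17 = 37, a_10 = floor((33 + 22)/37) = 1.
  m_11 = 37*1 - 22 = 15, d_11 = (1113 - 15^2)/37 = 888/37 = 24, a_11 = floor((33 + 15)/24) = 2.
  m_12 = 24*2 - 15 = 33, d_12 = (1113 - 33^2)/24 = 24/24 = 1, a_12 = floor((33 + 33)/1) = 66.
  m_13 = 1*66 - 33 = 33, d_13 = (1113 - 33^2)/1 = 24/1 = 24: (m_13, d_13) = (m_1, d_1) = (33, 24), so from here the quotients repeat a_1, ..., a_12; the period length is 12.
Hence the expansion of sqrt(1113) is a_0 = 33 followed by the repeating block 2, 1, 3, 3, 1, 8, 1, 3, 3, 1, 2, 66 (period 12).

[33; (2, 1, 3, 3, 1, 8, 1, 3, 3, 1, 2, 66)]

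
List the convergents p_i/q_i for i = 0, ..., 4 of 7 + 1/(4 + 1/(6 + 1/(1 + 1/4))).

Using the convergent recurrence p_i = a_i*p_{i-1} + p_{i-2}, q_i = a_i*q_{i-1} + q_{i-2} with p_{-2}=0, p_{-1}=1, q_{-2}=1, q_{-1}=0:
  i=0: a_0=7, p_0 = 7*1 + 0 = 7, q_0 = 7*0 + 1 = 1.
  i=1: a_1=4, p_1 = 4*7 + 1 = 29, q_1 = 4*1 + 0 = 4.
  i=2: a_2=6, p_2 = 6*29 + 7 = 181, q_2 = 6*4 + 1 = 25.
  i=3: a_3=1, p_3 = 1*181 + 29 = 210, q_3 = 1*25 + 4 = 29.
  i=4: a_4=4, p_4 = 4*210 + 181 = 1021, q_4 = 4*29 + 25 = 141.

7/1, 29/4, 181/25, 210/29, 1021/141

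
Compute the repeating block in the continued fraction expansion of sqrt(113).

Write x_i = (sqrt(113) + m_i)/d_i with (m_0, d_0) = (0, 1). a_0 = floor(sqrt(113)) = 10, since 10^2 = 100 <= 113 < 121 = 11^2.
Iterate m_{i+1} = d_i*a_i - m_i, d_{i+1} = (113 - m_{i+1}^2)/d_i, a_{i+1} = floor((a_0 + m_{i+1})/d_{i+1}):
  m_1 = 1*10 - 0 = 10, d_1 = (113 - 10^2)/1 = 13/1 = 13, a_1 = floor((10 + 10)/13) = 1.
  m_2 = 13*1 - 10 = 3, d_2 = (113 - 3^2)/13 = 104/13 = 8, a_2 = floor((10 + 3)/8) = 1.
  m_3 = 8*1 - 3 = 5, d_3 = (113 - 5^2)/8 = 88/8 = 11, a_3 = floor((10 + 5)/11) = 1.
  m_4 = 11*1 - 5 = 6, d_4 = (113 - 6^2)/11 = 77/11 = 7, a_4 = floor((10 + 6)/7) = 2.
  m_5 = 7*2 - 6 = 8, d_5 = (113 - 8^2)/7 = 49/7 = 7, a_5 = floor((10 + 8)/7) = 2.
  m_6 = 7*2 - 8 = 6, d_6 = (113 - 6^2)/7 = 77/7 = 11, a_6 = floor((10 + 6)/11) = 1.
  m_7 = 11*1 - 6 = 5, d_7 = (113 - 5^2)/11 = 88/11 = 8, a_7 = floor((10 + 5)/8) = 1.
  m_8 = 8*1 - 5 = 3, d_8 = (113 - 3^2)/8 = 104/8 = 13, a_8 = floor((10 + 3)/13) = 1.
  m_9 = 13*1 - 3 = 10, d_9 = (113 - 10^2)/13 = 13/13 = 1, a_9 = floor((10 + 10)/1) = 20.
  m_10 = 1*20 - 10 = 10, d_10 = (113 - 10^2)/1 = 13/1 = 13: (m_10, d_10) = (m_1, d_1) = (10, 13), so from here the quotients repeat a_1, ..., a_9; the period length is 9.
Hence the expansion of sqrt(113) is a_0 = 10 followed by the repeating block 1, 1, 1, 2, 2, 1, 1, 1, 20 (period 9).

[10; (1, 1, 1, 2, 2, 1, 1, 1, 20)]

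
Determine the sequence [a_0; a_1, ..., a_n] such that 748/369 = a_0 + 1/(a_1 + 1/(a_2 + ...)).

[2; 36, 1, 9]

Run the Euclidean algorithm on 748 and 369; the successive quotients are the partial quotients a_0, a_1, ... (each step inverts the fractional part left over by the previous one):
  748 = 2*369 + 10, so a_0 = 2.
  369 = 36*10 + 9, so a_1 = 36.
  10 = 1*9 + 1, so a_2 = 1.
  9 = 9*1 + 0, so a_3 = 9.
The remainder reaches 0 after 4 divisions, so the expansion has 4 partial quotients, read off in order.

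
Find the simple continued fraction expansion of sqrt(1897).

[43; (1, 1, 4, 12, 4, 1, 1, 86)]

Write x_i = (sqrt(1897) + m_i)/d_i with (m_0, d_0) = (0, 1). a_0 = floor(sqrt(1897)) = 43, since 43^2 = 1849 <= 1897 < 1936 = 44^2.
Iterate m_{i+1} = d_i*a_i - m_i, d_{i+1} = (1897 - m_{i+1}^2)/d_i, a_{i+1} = floor((a_0 + m_{i+1})/d_{i+1}):
  m_1 = 1*43 - 0 = 43, d_1 = (1897 - 43^2)/1 = 48/1 = 48, a_1 = floor((43 + 43)/48) = 1.
  m_2 = 48*1 - 43 = 5, d_2 = (1897 - 5^2)/48 = 1872/48 = 39, a_2 = floor((43 + 5)/39) = 1.
  m_3 = 39*1 - 5 = 34, d_3 = (1897 - 34^2)/39 = 741/39 = 19, a_3 = floor((43 + 34)/19) = 4.
  m_4 = 19*4 - 34 = 42, d_4 = (1897 - 42^2)/19 = 133/19 = 7, a_4 = floor((43 + 42)/7) = 12.
  m_5 = 7*12 - 42 = 42, d_5 = (1897 - 42^2)/7 = 133/7 = 19, a_5 = floor((43 + 42)/19) = 4.
  m_6 = 19*4 - 42 = 34, d_6 = (1897 - 34^2)/19 = 741/19 = 39, a_6 = floor((43 + 34)/39) = 1.
  m_7 = 39*1 - 34 = 5, d_7 = (1897 - 5^2)/39 = 1872/39 = 48, a_7 = floor((43 + 5)/48) = 1.
  m_8 = 48*1 - 5 = 43, d_8 = (1897 - 43^2)/48 = 48/48 = 1, a_8 = floor((43 + 43)/1) = 86.
  m_9 = 1*86 - 43 = 43, d_9 = (1897 - 43^2)/1 = 48/1 = 48: (m_9, d_9) = (m_1, d_1) = (43, 48), so from here the quotients repeat a_1, ..., a_8; the period length is 8.
Hence the expansion of sqrt(1897) is a_0 = 43 followed by the repeating block 1, 1, 4, 12, 4, 1, 1, 86 (period 8).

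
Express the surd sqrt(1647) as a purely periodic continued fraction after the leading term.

[40; (1, 1, 2, 1, 1, 80)]

Write x_i = (sqrt(1647) + m_i)/d_i with (m_0, d_0) = (0, 1). a_0 = floor(sqrt(1647)) = 40, since 40^2 = 1600 <= 1647 < 1681 = 41^2.
Iterate m_{i+1} = d_i*a_i - m_i, d_{i+1} = (1647 - m_{i+1}^2)/d_i, a_{i+1} = floor((a_0 + m_{i+1})/d_{i+1}):
  m_1 = 1*40 - 0 = 40, d_1 = (1647 - 40^2)/1 = 47/1 = 47, a_1 = floor((40 + 40)/47) = 1.
  m_2 = 47*1 - 40 = 7, d_2 = (1647 - 7^2)/47 = 1598/47 = 34, a_2 = floor((40 + 7)/34) = 1.
  m_3 = 34*1 - 7 = 27, d_3 = (1647 - 27^2)/34 = 918/34 = 27, a_3 = floor((40 + 27)/27) = 2.
  m_4 = 27*2 - 27 = 27, d_4 = (1647 - 27^2)/27 = 918/27 = 34, a_4 = floor((40 + 27)/34) = 1.
  m_5 = 34*1 - 27 = 7, d_5 = (1647 - 7^2)/34 = 1598/34 = 47, a_5 = floor((40 + 7)/47) = 1.
  m_6 = 47*1 - 7 = 40, d_6 = (1647 - 40^2)/47 = 47/47 = 1, a_6 = floor((40 + 40)/1) = 80.
  m_7 = 1*80 - 40 = 40, d_7 = (1647 - 40^2)/1 = 47/1 = 47: (m_7, d_7) = (m_1, d_1) = (40, 47), so from here the quotients repeat a_1, ..., a_6; the period length is 6.
Hence the expansion of sqrt(1647) is a_0 = 40 followed by the repeating block 1, 1, 2, 1, 1, 80 (period 6).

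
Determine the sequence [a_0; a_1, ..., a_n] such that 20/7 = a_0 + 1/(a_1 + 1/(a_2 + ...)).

Run the Euclidean algorithm on 20 and 7; the successive quotients are the partial quotients a_0, a_1, ... (each step inverts the fractional part left over by the previous one):
  20 = 2*7 + 6, so a_0 = 2.
  7 = 1*6 + 1, so a_1 = 1.
  6 = 6*1 + 0, so a_2 = 6.
The remainder reaches 0 after 3 divisions, so the expansion has 3 partial quotients, read off in order.

[2; 1, 6]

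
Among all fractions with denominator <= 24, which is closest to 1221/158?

85/11

Expand x = 1221/158 as a continued fraction with the Euclidean algorithm:
  1221 = 7*158 + 115, so a_0 = 7.
  158 = 1*115 + 43, so a_1 = 1.
  115 = 2*43 + 29, so a_2 = 2.
  43 = 1*29 + 14, so a_3 = 1.
  29 = 2*14 + 1, so a_4 = 2.
  14 = 14*1 + 0, so a_5 = 14.
so x = [7; 1, 2, 1, 2, 14].
Convergents (p_i = a_i*p_{i-1} + p_{i-2}, q_i = a_i*q_{i-1} + q_{i-2} with p_{-2}=0, p_{-1}=1, q_{-2}=1, q_{-1}=0), until the denominator exceeds 24:
  i=0: a_0=7, p_0 = 7*1 + 0 = 7, q_0 = 7*0 + 1 = 1.
  i=1: a_1=1, p_1 = 1*7 + 1 = 8, q_1 = 1*1 + 0 = 1.
  i=2: a_2=2, p_2 = 2*8 + 7 = 23, q_2 = 2*1 + 1 = 3.
  i=3: a_3=1, p_3 = 1*23 + 8 = 31, q_3 = 1*3 + 1 = 4.
  i=4: a_4=2, p_4 = 2*31 + 23 = 85, q_4 = 2*4 + 3 = 11.
  i=5: a_5=14, p_5 = 14*85 + 31 = 1221, q_5 = 14*11 + 4 = 158.
q_5 = 158 > 24, so the last convergent with denominator <= 24 is p_4/q_4 = 85/11.
The closest fraction with denominator <= 24 is either p_4/q_4 or the intermediate fraction (k*p_4 + p_3)/(k*q_4 + q_3) with the largest k >= 1 whose denominator stays <= 24; these approach x as k grows, and every other convergent or intermediate fraction in range is farther away.
Largest k: floor((24 - q_3)/q_4) = floor((24 - 4)/11) = 1.
That gives (1*85 + 31)/(1*11 + 4) = 116/15.
Compare the errors: |x - 85/11| = |1221*11 - 85*158|/(158*11) = 1/1738, and |x - 116/15| = |1221*15 - 116*158|/(158*15) = 13/2370.
Cross-multiplying, 1*2370 = 2370 < 22594 = 13*1738, so 1/1738 is smaller: the convergent 85/11 is closer to x than 116/15.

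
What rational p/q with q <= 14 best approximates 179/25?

Expand x = 179/25 as a continued fraction with the Euclidean algorithm:
  179 = 7*25 + 4, so a_0 = 7.
  25 = 6*4 + 1, so a_1 = 6.
  4 = 4*1 + 0, so a_2 = 4.
so x = [7; 6, 4].
Convergents (p_i = a_i*p_{i-1} + p_{i-2}, q_i = a_i*q_{i-1} + q_{i-2} with p_{-2}=0, p_{-1}=1, q_{-2}=1, q_{-1}=0), until the denominator exceeds 14:
  i=0: a_0=7, p_0 = 7*1 + 0 = 7, q_0 = 7*0 + 1 = 1.
  i=1: a_1=6, p_1 = 6*7 + 1 = 43, q_1 = 6*1 + 0 = 6.
  i=2: a_2=4, p_2 = 4*43 + 7 = 179, q_2 = 4*6 + 1 = 25.
q_2 = 25 > 14, so the last convergent with denominator <= 14 is p_1/q_1 = 43/6.
The closest fraction with denominator <= 14 is either p_1/q_1 or the intermediate fraction (k*p_1 + p_0)/(k*q_1 + q_0) with the largest k >= 1 whose denominator stays <= 14; these approach x as k grows, and every other convergent or intermediate fraction in range is farther away.
Largest k: floor((14 - q_0)/q_1) = floor((14 - 1)/6) = 2.
That gives (2*43 + 7)/(2*6 + 1) = 93/13.
Compare the errors: |x - 43/6| = |179*6 - 43*25|/(25*6) = 1/150, and |x - 93/13| = |179*13 - 93*25|/(25*13) = 2/325.
Cross-multiplying, 2*150 = 300 < 325 = 1*325, so 2/325 is smaller: the intermediate fraction 93/13 is closer to x than 43/6.

93/13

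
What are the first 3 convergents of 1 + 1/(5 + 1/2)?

1/1, 6/5, 13/11

Using the convergent recurrence p_i = a_i*p_{i-1} + p_{i-2}, q_i = a_i*q_{i-1} + q_{i-2} with p_{-2}=0, p_{-1}=1, q_{-2}=1, q_{-1}=0:
  i=0: a_0=1, p_0 = 1*1 + 0 = 1, q_0 = 1*0 + 1 = 1.
  i=1: a_1=5, p_1 = 5*1 + 1 = 6, q_1 = 5*1 + 0 = 5.
  i=2: a_2=2, p_2 = 2*6 + 1 = 13, q_2 = 2*5 + 1 = 11.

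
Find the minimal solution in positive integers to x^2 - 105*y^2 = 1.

First expand sqrt(105) as a continued fraction. With x_i = (sqrt(105) + m_i)/d_i and (m_0, d_0) = (0, 1): a_0 = floor(sqrt(105)) = 10, since 10^2 = 100 <= 105 < 121 = 11^2.
Iterate m_{i+1} = d_i*a_i - m_i, d_{i+1} = (105 - m_{i+1}^2)/d_i, a_{i+1} = floor((a_0 + m_{i+1})/d_{i+1}):
  m_1 = 1*10 - 0 = 10, d_1 = (105 - 10^2)/1 = 5/1 = 5, a_1 = floor((10 + 10)/5) = 4.
  m_2 = 5*4 - 10 = 10, d_2 = (105 - 10^2)/5 = 5/5 = 1, a_2 = floor((10 + 10)/1) = 20.
  m_3 = 1*20 - 10 = 10, d_3 = (105 - 10^2)/1 = 5/1 = 5: (m_3, d_3) = (m_1, d_1) = (10, 5), so from here the quotients repeat a_1, a_2; the period length is 2.
So sqrt(105) = [10; (4, 20)] with period length k = 2.
k is even, so the fundamental solution of x^2 - 105y^2 = 1 is (p_{k-1}, q_{k-1}) = (p_1, q_1); compute convergents through index 1.
Convergents (p_i = a_i*p_{i-1} + p_{i-2}, q_i = a_i*q_{i-1} + q_{i-2} with p_{-2}=0, p_{-1}=1, q_{-2}=1, q_{-1}=0):
  i=0: a_0=10, p_0 = 10*1 + 0 = 10, q_0 = 10*0 + 1 = 1.
  i=1: a_1=4, p_1 = 4*10 + 1 = 41, q_1 = 4*1 + 0 = 4.
Check: 41^2 - 105*4^2 = 1681 - 1680 = 1, so (x, y) = (41, 4) solves the equation, and by the theorem it is the least positive solution.

(x, y) = (41, 4)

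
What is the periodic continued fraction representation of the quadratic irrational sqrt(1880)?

Write x_i = (sqrt(1880) + m_i)/d_i with (m_0, d_0) = (0, 1). a_0 = floor(sqrt(1880)) = 43, since 43^2 = 1849 <= 1880 < 1936 = 44^2.
Iterate m_{i+1} = d_i*a_i - m_i, d_{i+1} = (1880 - m_{i+1}^2)/d_i, a_{i+1} = floor((a_0 + m_{i+1})/d_{i+1}):
  m_1 = 1*43 - 0 = 43, d_1 = (1880 - 43^2)/1 = 31/1 = 31, a_1 = floor((43 + 43)/31) = 2.
  m_2 = 31*2 - 43 = 19, d_2 = (1880 - 19^2)/31 = 1519/31 = 49, a_2 = floor((43 + 19)/49) = 1.
  m_3 = 49*1 - 19 = 30, d_3 = (1880 - 30^2)/49 = 980/49 = 20, a_3 = floor((43 + 30)/20) = 3.
  m_4 = 20*3 - 30 = 30, d_4 = (1880 - 30^2)/20 = 980/20 = 49, a_4 = floor((43 + 30)/49) = 1.
  m_5 = 49*1 - 30 = 19, d_5 = (1880 - 19^2)/49 = 1519/49 = 31, a_5 = floor((43 + 19)/31) = 2.
  m_6 = 31*2 - 19 = 43, d_6 = (1880 - 43^2)/31 = 31/31 = 1, a_6 = floor((43 + 43)/1) = 86.
  m_7 = 1*86 - 43 = 43, d_7 = (1880 - 43^2)/1 = 31/1 = 31: (m_7, d_7) = (m_1, d_1) = (43, 31), so from here the quotients repeat a_1, ..., a_6; the period length is 6.
Hence the expansion of sqrt(1880) is a_0 = 43 followed by the repeating block 2, 1, 3, 1, 2, 86 (period 6).

[43; (2, 1, 3, 1, 2, 86)]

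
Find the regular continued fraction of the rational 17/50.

Run the Euclidean algorithm on 17 and 50; the successive quotients are the partial quotients a_0, a_1, ... (each step inverts the fractional part left over by the previous one):
  17 = 0*50 + 17, so a_0 = 0.
  50 = 2*17 + 16, so a_1 = 2.
  17 = 1*16 + 1, so a_2 = 1.
  16 = 16*1 + 0, so a_3 = 16.
The remainder reaches 0 after 4 divisions, so the expansion has 4 partial quotients, read off in order.

[0; 2, 1, 16]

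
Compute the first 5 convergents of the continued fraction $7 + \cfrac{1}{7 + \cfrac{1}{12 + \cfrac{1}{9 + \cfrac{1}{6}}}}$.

7/1, 50/7, 607/85, 5513/772, 33685/4717

Using the convergent recurrence p_i = a_i*p_{i-1} + p_{i-2}, q_i = a_i*q_{i-1} + q_{i-2} with p_{-2}=0, p_{-1}=1, q_{-2}=1, q_{-1}=0:
  i=0: a_0=7, p_0 = 7*1 + 0 = 7, q_0 = 7*0 + 1 = 1.
  i=1: a_1=7, p_1 = 7*7 + 1 = 50, q_1 = 7*1 + 0 = 7.
  i=2: a_2=12, p_2 = 12*50 + 7 = 607, q_2 = 12*7 + 1 = 85.
  i=3: a_3=9, p_3 = 9*607 + 50 = 5513, q_3 = 9*85 + 7 = 772.
  i=4: a_4=6, p_4 = 6*5513 + 607 = 33685, q_4 = 6*772 + 85 = 4717.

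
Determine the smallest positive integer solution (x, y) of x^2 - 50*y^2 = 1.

(x, y) = (99, 14)

First expand sqrt(50) as a continued fraction. With x_i = (sqrt(50) + m_i)/d_i and (m_0, d_0) = (0, 1): a_0 = floor(sqrt(50)) = 7, since 7^2 = 49 <= 50 < 64 = 8^2.
Iterate m_{i+1} = d_i*a_i - m_i, d_{i+1} = (50 - m_{i+1}^2)/d_i, a_{i+1} = floor((a_0 + m_{i+1})/d_{i+1}):
  m_1 = 1*7 - 0 = 7, d_1 = (50 - 7^2)/1 = 1/1 = 1, a_1 = floor((7 + 7)/1) = 14.
  m_2 = 1*14 - 7 = 7, d_2 = (50 - 7^2)/1 = 1/1 = 1: (m_2, d_2) = (m_1, d_1) = (7, 1), so from here the quotient a_1 repeats; the period length is 1.
So sqrt(50) = [7; (14)] with period length k = 1.
k is odd, so (p_{k-1}, q_{k-1}) only solves x^2 - 50y^2 = -1 and the fundamental solution of x^2 - 50y^2 = 1 is (p_{2k-1}, q_{2k-1}) = (p_1, q_1); compute convergents through index 1, running through the period twice.
Convergents (p_i = a_i*p_{i-1} + p_{i-2}, q_i = a_i*q_{i-1} + q_{i-2} with p_{-2}=0, p_{-1}=1, q_{-2}=1, q_{-1}=0):
  i=0: a_0=7, p_0 = 7*1 + 0 = 7, q_0 = 7*0 + 1 = 1.
  i=1: a_1=14, p_1 = 14*7 + 1 = 99, q_1 = 14*1 + 0 = 14.
Indeed p_0^2 - 50*q_0^2 = 49 - 50 = -1, not +1.
Check: 99^2 - 50*14^2 = 9801 - 9800 = 1, so (x, y) = (99, 14) solves the equation, and by the theorem it is the least positive solution.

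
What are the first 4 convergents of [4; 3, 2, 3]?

4/1, 13/3, 30/7, 103/24

Using the convergent recurrence p_i = a_i*p_{i-1} + p_{i-2}, q_i = a_i*q_{i-1} + q_{i-2} with p_{-2}=0, p_{-1}=1, q_{-2}=1, q_{-1}=0:
  i=0: a_0=4, p_0 = 4*1 + 0 = 4, q_0 = 4*0 + 1 = 1.
  i=1: a_1=3, p_1 = 3*4 + 1 = 13, q_1 = 3*1 + 0 = 3.
  i=2: a_2=2, p_2 = 2*13 + 4 = 30, q_2 = 2*3 + 1 = 7.
  i=3: a_3=3, p_3 = 3*30 + 13 = 103, q_3 = 3*7 + 3 = 24.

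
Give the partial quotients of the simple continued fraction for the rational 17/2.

[8; 2]

Run the Euclidean algorithm on 17 and 2; the successive quotients are the partial quotients a_0, a_1, ... (each step inverts the fractional part left over by the previous one):
  17 = 8*2 + 1, so a_0 = 8.
  2 = 2*1 + 0, so a_1 = 2.
The remainder reaches 0 after 2 divisions, so the expansion has 2 partial quotients, read off in order.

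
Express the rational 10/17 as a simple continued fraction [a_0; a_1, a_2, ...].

[0; 1, 1, 2, 3]

Run the Euclidean algorithm on 10 and 17; the successive quotients are the partial quotients a_0, a_1, ... (each step inverts the fractional part left over by the previous one):
  10 = 0*17 + 10, so a_0 = 0.
  17 = 1*10 + 7, so a_1 = 1.
  10 = 1*7 + 3, so a_2 = 1.
  7 = 2*3 + 1, so a_3 = 2.
  3 = 3*1 + 0, so a_4 = 3.
The remainder reaches 0 after 5 divisions, so the expansion has 5 partial quotients, read off in order.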